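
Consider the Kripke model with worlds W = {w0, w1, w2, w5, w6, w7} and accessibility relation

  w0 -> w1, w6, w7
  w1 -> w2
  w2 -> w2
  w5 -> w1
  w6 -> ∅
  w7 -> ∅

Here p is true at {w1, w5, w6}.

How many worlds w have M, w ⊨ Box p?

w0: successors {w1, w6, w7}; p there: w1:T, w6:T, w7:F. ✗
w1: successors {w2}; p there: w2:F. ✗
w2: successors {w2}; p there: w2:F. ✗
w5: successors {w1}; p there: w1:T. ✓
w6: no successors, so Box p holds vacuously. ✓
w7: no successors, so Box p holds vacuously. ✓
Satisfying worlds: {w5, w6, w7}.

3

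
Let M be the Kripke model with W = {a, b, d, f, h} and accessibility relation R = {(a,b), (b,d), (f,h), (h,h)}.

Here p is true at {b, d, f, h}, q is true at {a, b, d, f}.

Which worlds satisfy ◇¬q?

a: successors {b}; ¬q there: b:F. ✗
b: successors {d}; ¬q there: d:F. ✗
d: no successors, so ◇¬q fails. ✗
f: successors {h}; ¬q there: h:T. ✓
h: successors {h}; ¬q there: h:T. ✓

{f, h}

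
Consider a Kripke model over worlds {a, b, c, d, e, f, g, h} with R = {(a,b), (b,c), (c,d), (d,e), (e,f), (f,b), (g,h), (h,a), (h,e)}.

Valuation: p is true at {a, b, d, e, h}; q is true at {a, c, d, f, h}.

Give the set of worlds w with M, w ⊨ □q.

a: successors {b}; q there: b:F. ✗
b: successors {c}; q there: c:T. ✓
c: successors {d}; q there: d:T. ✓
d: successors {e}; q there: e:F. ✗
e: successors {f}; q there: f:T. ✓
f: successors {b}; q there: b:F. ✗
g: successors {h}; q there: h:T. ✓
h: successors {a, e}; q there: a:T, e:F. ✗

{b, c, e, g}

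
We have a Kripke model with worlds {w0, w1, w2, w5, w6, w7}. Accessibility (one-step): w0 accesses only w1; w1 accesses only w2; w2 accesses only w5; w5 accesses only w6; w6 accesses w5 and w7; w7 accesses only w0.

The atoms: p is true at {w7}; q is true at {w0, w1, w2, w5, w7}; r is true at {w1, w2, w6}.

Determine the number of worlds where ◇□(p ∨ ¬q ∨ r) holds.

4

w0: successors {w1}; □(p ∨ ¬q ∨ r) there: w1:T. ✓
w1: successors {w2}; □(p ∨ ¬q ∨ r) there: w2:F. ✗
w2: successors {w5}; □(p ∨ ¬q ∨ r) there: w5:T. ✓
w5: successors {w6}; □(p ∨ ¬q ∨ r) there: w6:F. ✗
w6: successors {w5, w7}; □(p ∨ ¬q ∨ r) there: w5:T, w7:F. ✓
w7: successors {w0}; □(p ∨ ¬q ∨ r) there: w0:T. ✓
Satisfying worlds: {w0, w2, w6, w7}.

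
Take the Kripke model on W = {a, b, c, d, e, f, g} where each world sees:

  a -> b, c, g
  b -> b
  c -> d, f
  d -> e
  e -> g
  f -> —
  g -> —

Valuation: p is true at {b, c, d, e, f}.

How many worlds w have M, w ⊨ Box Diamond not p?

a: successors {b, c, g}; Diamond not p there: b:F, c:F, g:F. ✗
b: successors {b}; Diamond not p there: b:F. ✗
c: successors {d, f}; Diamond not p there: d:F, f:F. ✗
d: successors {e}; Diamond not p there: e:T. ✓
e: successors {g}; Diamond not p there: g:F. ✗
f: no successors, so Box Diamond not p holds vacuously. ✓
g: no successors, so Box Diamond not p holds vacuously. ✓
Satisfying worlds: {d, f, g}.

3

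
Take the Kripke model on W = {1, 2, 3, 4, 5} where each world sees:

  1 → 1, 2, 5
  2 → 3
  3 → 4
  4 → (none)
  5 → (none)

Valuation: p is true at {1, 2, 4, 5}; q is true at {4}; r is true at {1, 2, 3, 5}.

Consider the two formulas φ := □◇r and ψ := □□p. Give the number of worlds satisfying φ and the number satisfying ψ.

2 and 4

For □◇r:
1: successors {1, 2, 5}; ◇r there: 1:T, 2:T, 5:F. ✗
2: successors {3}; ◇r there: 3:F. ✗
3: successors {4}; ◇r there: 4:F. ✗
4: no successors, so □◇r holds vacuously. ✓
5: no successors, so □◇r holds vacuously. ✓
— 2 worlds.
For □□p:
1: successors {1, 2, 5}; □p there: 1:T, 2:F, 5:T. ✗
2: successors {3}; □p there: 3:T. ✓
3: successors {4}; □p there: 4:T. ✓
4: no successors, so □□p holds vacuously. ✓
5: no successors, so □□p holds vacuously. ✓
— 4 worlds.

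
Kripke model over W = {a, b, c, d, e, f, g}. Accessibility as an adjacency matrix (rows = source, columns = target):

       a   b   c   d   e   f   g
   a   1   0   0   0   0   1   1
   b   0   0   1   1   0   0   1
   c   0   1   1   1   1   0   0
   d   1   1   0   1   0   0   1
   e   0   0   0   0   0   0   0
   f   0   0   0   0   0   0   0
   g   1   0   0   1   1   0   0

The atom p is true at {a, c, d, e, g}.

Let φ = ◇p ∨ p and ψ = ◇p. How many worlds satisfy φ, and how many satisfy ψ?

6 and 5

For ◇p ∨ p:
a: ◇p is T, p is T. ✓
b: ◇p is T, p is F. ✓
c: ◇p is T, p is T. ✓
d: ◇p is T, p is T. ✓
e: ◇p is F, p is T. ✓
f: ◇p is F, p is F. ✗
g: ◇p is T, p is T. ✓
— 6 worlds.
For ◇p:
a: successors {a, f, g}; p there: a:T, f:F, g:T. ✓
b: successors {c, d, g}; p there: c:T, d:T, g:T. ✓
c: successors {b, c, d, e}; p there: b:F, c:T, d:T, e:T. ✓
d: successors {a, b, d, g}; p there: a:T, b:F, d:T, g:T. ✓
e: no successors, so ◇p fails. ✗
f: no successors, so ◇p fails. ✗
g: successors {a, d, e}; p there: a:T, d:T, e:T. ✓
— 5 worlds.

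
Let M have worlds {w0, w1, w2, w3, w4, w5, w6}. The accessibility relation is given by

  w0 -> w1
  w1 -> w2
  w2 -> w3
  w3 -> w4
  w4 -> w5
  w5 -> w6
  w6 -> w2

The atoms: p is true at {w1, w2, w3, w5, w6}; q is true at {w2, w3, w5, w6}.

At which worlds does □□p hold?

w0: successors {w1}; □p there: w1:T. ✓
w1: successors {w2}; □p there: w2:T. ✓
w2: successors {w3}; □p there: w3:F. ✗
w3: successors {w4}; □p there: w4:T. ✓
w4: successors {w5}; □p there: w5:T. ✓
w5: successors {w6}; □p there: w6:T. ✓
w6: successors {w2}; □p there: w2:T. ✓

{w0, w1, w3, w4, w5, w6}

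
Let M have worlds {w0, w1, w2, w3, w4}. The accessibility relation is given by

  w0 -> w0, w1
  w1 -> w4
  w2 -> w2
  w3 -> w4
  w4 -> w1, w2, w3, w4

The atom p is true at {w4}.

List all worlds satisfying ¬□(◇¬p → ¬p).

{w1, w3, w4}

w0: □(◇¬p → ¬p) is T. ✗
w1: □(◇¬p → ¬p) is F. ✓
w2: □(◇¬p → ¬p) is T. ✗
w3: □(◇¬p → ¬p) is F. ✓
w4: □(◇¬p → ¬p) is F. ✓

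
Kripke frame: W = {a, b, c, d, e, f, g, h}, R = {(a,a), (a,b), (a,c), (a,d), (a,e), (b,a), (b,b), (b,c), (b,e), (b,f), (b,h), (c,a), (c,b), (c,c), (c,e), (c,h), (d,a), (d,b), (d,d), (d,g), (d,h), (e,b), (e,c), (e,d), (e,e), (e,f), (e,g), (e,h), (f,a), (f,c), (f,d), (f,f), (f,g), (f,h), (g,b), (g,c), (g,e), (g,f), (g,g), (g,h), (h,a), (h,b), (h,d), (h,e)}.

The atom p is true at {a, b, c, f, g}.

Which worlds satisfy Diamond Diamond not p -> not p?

{d, e, h}

a: Diamond Diamond not p is T, not p is F. ✗
b: Diamond Diamond not p is T, not p is F. ✗
c: Diamond Diamond not p is T, not p is F. ✗
d: Diamond Diamond not p is T, not p is T. ✓
e: Diamond Diamond not p is T, not p is T. ✓
f: Diamond Diamond not p is T, not p is F. ✗
g: Diamond Diamond not p is T, not p is F. ✗
h: Diamond Diamond not p is T, not p is T. ✓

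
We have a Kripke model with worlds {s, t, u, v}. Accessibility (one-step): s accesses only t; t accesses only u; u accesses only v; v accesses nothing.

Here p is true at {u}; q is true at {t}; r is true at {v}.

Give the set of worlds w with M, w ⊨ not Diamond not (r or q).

{s, u, v}

s: Diamond not (r or q) is F. ✓
t: Diamond not (r or q) is T. ✗
u: Diamond not (r or q) is F. ✓
v: Diamond not (r or q) is F. ✓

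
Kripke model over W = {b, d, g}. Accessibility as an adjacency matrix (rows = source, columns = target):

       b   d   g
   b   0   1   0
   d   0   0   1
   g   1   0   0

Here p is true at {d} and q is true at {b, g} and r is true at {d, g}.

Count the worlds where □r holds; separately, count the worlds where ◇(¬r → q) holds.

For □r:
b: successors {d}; r there: d:T. ✓
d: successors {g}; r there: g:T. ✓
g: successors {b}; r there: b:F. ✗
— 2 worlds.
For ◇(¬r → q):
b: successors {d}; ¬r → q there: d:T. ✓
d: successors {g}; ¬r → q there: g:T. ✓
g: successors {b}; ¬r → q there: b:T. ✓
— 3 worlds.

2 and 3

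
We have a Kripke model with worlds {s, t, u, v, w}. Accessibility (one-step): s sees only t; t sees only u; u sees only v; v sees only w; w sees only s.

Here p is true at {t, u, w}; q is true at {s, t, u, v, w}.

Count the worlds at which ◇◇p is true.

3

s: successors {t}; ◇p there: t:T. ✓
t: successors {u}; ◇p there: u:F. ✗
u: successors {v}; ◇p there: v:T. ✓
v: successors {w}; ◇p there: w:F. ✗
w: successors {s}; ◇p there: s:T. ✓
Satisfying worlds: {s, u, w}.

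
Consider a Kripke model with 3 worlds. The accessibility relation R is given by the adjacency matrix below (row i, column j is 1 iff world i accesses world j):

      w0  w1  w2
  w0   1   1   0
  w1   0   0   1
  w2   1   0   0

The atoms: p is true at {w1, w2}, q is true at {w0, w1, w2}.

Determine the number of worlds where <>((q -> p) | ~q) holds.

2

w0: successors {w0, w1}; (q -> p) | ~q there: w0:F, w1:T. ✓
w1: successors {w2}; (q -> p) | ~q there: w2:T. ✓
w2: successors {w0}; (q -> p) | ~q there: w0:F. ✗
Satisfying worlds: {w0, w1}.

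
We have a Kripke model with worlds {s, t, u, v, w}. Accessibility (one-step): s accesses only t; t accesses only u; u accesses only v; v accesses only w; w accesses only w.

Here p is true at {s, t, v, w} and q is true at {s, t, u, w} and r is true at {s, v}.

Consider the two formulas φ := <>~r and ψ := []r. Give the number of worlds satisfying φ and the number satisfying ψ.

For <>~r:
s: successors {t}; ~r there: t:T. ✓
t: successors {u}; ~r there: u:T. ✓
u: successors {v}; ~r there: v:F. ✗
v: successors {w}; ~r there: w:T. ✓
w: successors {w}; ~r there: w:T. ✓
— 4 worlds.
For []r:
s: successors {t}; r there: t:F. ✗
t: successors {u}; r there: u:F. ✗
u: successors {v}; r there: v:T. ✓
v: successors {w}; r there: w:F. ✗
w: successors {w}; r there: w:F. ✗
— 1 world.

4 and 1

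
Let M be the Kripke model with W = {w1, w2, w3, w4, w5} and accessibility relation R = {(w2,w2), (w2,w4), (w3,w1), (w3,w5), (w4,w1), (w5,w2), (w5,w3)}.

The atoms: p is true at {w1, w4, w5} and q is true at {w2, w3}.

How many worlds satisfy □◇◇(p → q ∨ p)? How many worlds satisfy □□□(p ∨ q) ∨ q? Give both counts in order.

2 and 5

For □◇◇(p → q ∨ p):
w1: no successors, so □◇◇(p → q ∨ p) holds vacuously. ✓
w2: successors {w2, w4}; ◇◇(p → q ∨ p) there: w2:T, w4:F. ✗
w3: successors {w1, w5}; ◇◇(p → q ∨ p) there: w1:F, w5:T. ✗
w4: successors {w1}; ◇◇(p → q ∨ p) there: w1:F. ✗
w5: successors {w2, w3}; ◇◇(p → q ∨ p) there: w2:T, w3:T. ✓
— 2 worlds.
For □□□(p ∨ q) ∨ q:
w1: □□□(p ∨ q) is T, q is F. ✓
w2: □□□(p ∨ q) is T, q is T. ✓
w3: □□□(p ∨ q) is T, q is T. ✓
w4: □□□(p ∨ q) is T, q is F. ✓
w5: □□□(p ∨ q) is T, q is F. ✓
— 5 worlds.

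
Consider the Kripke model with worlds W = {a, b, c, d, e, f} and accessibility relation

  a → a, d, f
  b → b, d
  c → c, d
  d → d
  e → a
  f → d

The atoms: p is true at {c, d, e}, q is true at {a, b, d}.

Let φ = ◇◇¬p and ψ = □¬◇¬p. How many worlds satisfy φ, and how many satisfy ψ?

3 and 3

For ◇◇¬p:
a: successors {a, d, f}; ◇¬p there: a:T, d:F, f:F. ✓
b: successors {b, d}; ◇¬p there: b:T, d:F. ✓
c: successors {c, d}; ◇¬p there: c:F, d:F. ✗
d: successors {d}; ◇¬p there: d:F. ✗
e: successors {a}; ◇¬p there: a:T. ✓
f: successors {d}; ◇¬p there: d:F. ✗
— 3 worlds.
For □¬◇¬p:
a: successors {a, d, f}; ¬◇¬p there: a:F, d:T, f:T. ✗
b: successors {b, d}; ¬◇¬p there: b:F, d:T. ✗
c: successors {c, d}; ¬◇¬p there: c:T, d:T. ✓
d: successors {d}; ¬◇¬p there: d:T. ✓
e: successors {a}; ¬◇¬p there: a:F. ✗
f: successors {d}; ¬◇¬p there: d:T. ✓
— 3 worlds.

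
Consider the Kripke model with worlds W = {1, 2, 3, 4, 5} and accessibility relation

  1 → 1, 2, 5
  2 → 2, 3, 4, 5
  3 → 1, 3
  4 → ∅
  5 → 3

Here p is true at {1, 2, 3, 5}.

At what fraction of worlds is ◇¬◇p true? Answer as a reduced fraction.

1/5

1: successors {1, 2, 5}; ¬◇p there: 1:F, 2:F, 5:F. ✗
2: successors {2, 3, 4, 5}; ¬◇p there: 2:F, 3:F, 4:T, 5:F. ✓
3: successors {1, 3}; ¬◇p there: 1:F, 3:F. ✗
4: no successors, so ◇¬◇p fails. ✗
5: successors {3}; ¬◇p there: 3:F. ✗
That's 1 of 5 worlds, so 1/5.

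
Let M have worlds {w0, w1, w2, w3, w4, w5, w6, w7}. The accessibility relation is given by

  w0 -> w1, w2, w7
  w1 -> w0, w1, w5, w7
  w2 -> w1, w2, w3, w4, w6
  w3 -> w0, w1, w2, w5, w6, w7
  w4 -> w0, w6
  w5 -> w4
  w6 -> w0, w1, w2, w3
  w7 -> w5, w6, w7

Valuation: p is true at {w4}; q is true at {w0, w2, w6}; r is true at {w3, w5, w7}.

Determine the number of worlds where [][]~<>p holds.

w0: successors {w1, w2, w7}; []~<>p there: w1:F, w2:F, w7:F. ✗
w1: successors {w0, w1, w5, w7}; []~<>p there: w0:F, w1:F, w5:T, w7:F. ✗
w2: successors {w1, w2, w3, w4, w6}; []~<>p there: w1:F, w2:F, w3:F, w4:T, w6:F. ✗
w3: successors {w0, w1, w2, w5, w6, w7}; []~<>p there: w0:F, w1:F, w2:F, w5:T, w6:F, w7:F. ✗
w4: successors {w0, w6}; []~<>p there: w0:F, w6:F. ✗
w5: successors {w4}; []~<>p there: w4:T. ✓
w6: successors {w0, w1, w2, w3}; []~<>p there: w0:F, w1:F, w2:F, w3:F. ✗
w7: successors {w5, w6, w7}; []~<>p there: w5:T, w6:F, w7:F. ✗
Satisfying worlds: {w5}.

1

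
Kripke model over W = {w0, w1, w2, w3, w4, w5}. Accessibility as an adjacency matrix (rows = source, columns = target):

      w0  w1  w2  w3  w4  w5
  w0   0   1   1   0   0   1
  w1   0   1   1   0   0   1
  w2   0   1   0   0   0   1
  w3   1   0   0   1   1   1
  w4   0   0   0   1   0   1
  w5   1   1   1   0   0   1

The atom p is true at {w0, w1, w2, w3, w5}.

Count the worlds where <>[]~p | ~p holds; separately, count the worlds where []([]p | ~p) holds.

For <>[]~p | ~p:
w0: <>[]~p is F, ~p is F. ✗
w1: <>[]~p is F, ~p is F. ✗
w2: <>[]~p is F, ~p is F. ✗
w3: <>[]~p is F, ~p is F. ✗
w4: <>[]~p is F, ~p is T. ✓
w5: <>[]~p is F, ~p is F. ✗
— 1 world.
For []([]p | ~p):
w0: successors {w1, w2, w5}; []p | ~p there: w1:T, w2:T, w5:T. ✓
w1: successors {w1, w2, w5}; []p | ~p there: w1:T, w2:T, w5:T. ✓
w2: successors {w1, w5}; []p | ~p there: w1:T, w5:T. ✓
w3: successors {w0, w3, w4, w5}; []p | ~p there: w0:T, w3:F, w4:T, w5:T. ✗
w4: successors {w3, w5}; []p | ~p there: w3:F, w5:T. ✗
w5: successors {w0, w1, w2, w5}; []p | ~p there: w0:T, w1:T, w2:T, w5:T. ✓
— 4 worlds.

1 and 4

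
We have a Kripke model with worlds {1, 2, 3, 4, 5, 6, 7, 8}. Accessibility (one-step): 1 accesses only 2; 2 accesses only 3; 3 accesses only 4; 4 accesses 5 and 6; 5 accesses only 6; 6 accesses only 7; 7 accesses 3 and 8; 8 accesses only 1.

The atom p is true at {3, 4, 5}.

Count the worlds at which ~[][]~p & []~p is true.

2

1: ~[][]~p is T, []~p is T. ✓
2: ~[][]~p is T, []~p is F. ✗
3: ~[][]~p is T, []~p is F. ✗
4: ~[][]~p is F, []~p is F. ✗
5: ~[][]~p is F, []~p is T. ✗
6: ~[][]~p is T, []~p is T. ✓
7: ~[][]~p is T, []~p is F. ✗
8: ~[][]~p is F, []~p is T. ✗
Satisfying worlds: {1, 6}.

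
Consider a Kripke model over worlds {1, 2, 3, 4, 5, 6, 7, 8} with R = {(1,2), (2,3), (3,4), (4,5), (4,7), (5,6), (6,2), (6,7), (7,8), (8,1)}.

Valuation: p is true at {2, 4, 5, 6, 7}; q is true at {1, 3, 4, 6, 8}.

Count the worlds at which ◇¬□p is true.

4

1: successors {2}; ¬□p there: 2:T. ✓
2: successors {3}; ¬□p there: 3:F. ✗
3: successors {4}; ¬□p there: 4:F. ✗
4: successors {5, 7}; ¬□p there: 5:F, 7:T. ✓
5: successors {6}; ¬□p there: 6:F. ✗
6: successors {2, 7}; ¬□p there: 2:T, 7:T. ✓
7: successors {8}; ¬□p there: 8:T. ✓
8: successors {1}; ¬□p there: 1:F. ✗
Satisfying worlds: {1, 4, 6, 7}.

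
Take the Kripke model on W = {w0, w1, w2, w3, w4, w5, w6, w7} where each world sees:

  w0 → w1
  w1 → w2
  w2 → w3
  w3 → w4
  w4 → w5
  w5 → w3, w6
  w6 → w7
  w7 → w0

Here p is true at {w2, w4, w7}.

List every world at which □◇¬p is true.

{w1, w3, w4, w6, w7}

w0: successors {w1}; ◇¬p there: w1:F. ✗
w1: successors {w2}; ◇¬p there: w2:T. ✓
w2: successors {w3}; ◇¬p there: w3:F. ✗
w3: successors {w4}; ◇¬p there: w4:T. ✓
w4: successors {w5}; ◇¬p there: w5:T. ✓
w5: successors {w3, w6}; ◇¬p there: w3:F, w6:F. ✗
w6: successors {w7}; ◇¬p there: w7:T. ✓
w7: successors {w0}; ◇¬p there: w0:T. ✓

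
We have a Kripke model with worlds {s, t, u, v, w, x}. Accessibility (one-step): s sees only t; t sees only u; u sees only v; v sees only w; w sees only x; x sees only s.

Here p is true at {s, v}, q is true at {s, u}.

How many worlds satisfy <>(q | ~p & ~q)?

5

s: successors {t}; q | ~p & ~q there: t:T. ✓
t: successors {u}; q | ~p & ~q there: u:T. ✓
u: successors {v}; q | ~p & ~q there: v:F. ✗
v: successors {w}; q | ~p & ~q there: w:T. ✓
w: successors {x}; q | ~p & ~q there: x:T. ✓
x: successors {s}; q | ~p & ~q there: s:T. ✓
Satisfying worlds: {s, t, v, w, x}.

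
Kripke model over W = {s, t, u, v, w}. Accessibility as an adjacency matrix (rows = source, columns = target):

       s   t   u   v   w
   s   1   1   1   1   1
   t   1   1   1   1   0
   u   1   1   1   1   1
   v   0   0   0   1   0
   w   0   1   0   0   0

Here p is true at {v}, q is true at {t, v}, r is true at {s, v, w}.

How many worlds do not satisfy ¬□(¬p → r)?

s: □(¬p → r) is F. ✓
t: □(¬p → r) is F. ✓
u: □(¬p → r) is F. ✓
v: □(¬p → r) is T. ✗
w: □(¬p → r) is F. ✓
Satisfying worlds: {s, t, u, w}.
So ¬□(¬p → r) fails at the other 1 world.

1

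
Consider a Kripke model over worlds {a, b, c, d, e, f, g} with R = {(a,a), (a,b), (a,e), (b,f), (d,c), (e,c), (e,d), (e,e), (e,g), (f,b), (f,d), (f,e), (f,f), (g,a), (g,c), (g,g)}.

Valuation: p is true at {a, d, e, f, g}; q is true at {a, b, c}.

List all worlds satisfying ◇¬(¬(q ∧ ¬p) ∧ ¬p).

a: successors {a, b, e}; ¬(¬(q ∧ ¬p) ∧ ¬p) there: a:T, b:T, e:T. ✓
b: successors {f}; ¬(¬(q ∧ ¬p) ∧ ¬p) there: f:T. ✓
c: no successors, so ◇¬(¬(q ∧ ¬p) ∧ ¬p) fails. ✗
d: successors {c}; ¬(¬(q ∧ ¬p) ∧ ¬p) there: c:T. ✓
e: successors {c, d, e, g}; ¬(¬(q ∧ ¬p) ∧ ¬p) there: c:T, d:T, e:T, g:T. ✓
f: successors {b, d, e, f}; ¬(¬(q ∧ ¬p) ∧ ¬p) there: b:T, d:T, e:T, f:T. ✓
g: successors {a, c, g}; ¬(¬(q ∧ ¬p) ∧ ¬p) there: a:T, c:T, g:T. ✓

{a, b, d, e, f, g}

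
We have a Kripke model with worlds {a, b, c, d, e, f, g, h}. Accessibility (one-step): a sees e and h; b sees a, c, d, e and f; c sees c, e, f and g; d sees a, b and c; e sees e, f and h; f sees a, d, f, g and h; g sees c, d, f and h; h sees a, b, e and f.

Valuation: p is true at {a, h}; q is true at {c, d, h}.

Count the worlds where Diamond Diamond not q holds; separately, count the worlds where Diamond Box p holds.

For Diamond Diamond not q:
a: successors {e, h}; Diamond not q there: e:T, h:T. ✓
b: successors {a, c, d, e, f}; Diamond not q there: a:T, c:T, d:T, e:T, f:T. ✓
c: successors {c, e, f, g}; Diamond not q there: c:T, e:T, f:T, g:T. ✓
d: successors {a, b, c}; Diamond not q there: a:T, b:T, c:T. ✓
e: successors {e, f, h}; Diamond not q there: e:T, f:T, h:T. ✓
f: successors {a, d, f, g, h}; Diamond not q there: a:T, d:T, f:T, g:T, h:T. ✓
g: successors {c, d, f, h}; Diamond not q there: c:T, d:T, f:T, h:T. ✓
h: successors {a, b, e, f}; Diamond not q there: a:T, b:T, e:T, f:T. ✓
— 8 worlds.
For Diamond Box p:
a: successors {e, h}; Box p there: e:F, h:F. ✗
b: successors {a, c, d, e, f}; Box p there: a:F, c:F, d:F, e:F, f:F. ✗
c: successors {c, e, f, g}; Box p there: c:F, e:F, f:F, g:F. ✗
d: successors {a, b, c}; Box p there: a:F, b:F, c:F. ✗
e: successors {e, f, h}; Box p there: e:F, f:F, h:F. ✗
f: successors {a, d, f, g, h}; Box p there: a:F, d:F, f:F, g:F, h:F. ✗
g: successors {c, d, f, h}; Box p there: c:F, d:F, f:F, h:F. ✗
h: successors {a, b, e, f}; Box p there: a:F, b:F, e:F, f:F. ✗
— 0 worlds.

8 and 0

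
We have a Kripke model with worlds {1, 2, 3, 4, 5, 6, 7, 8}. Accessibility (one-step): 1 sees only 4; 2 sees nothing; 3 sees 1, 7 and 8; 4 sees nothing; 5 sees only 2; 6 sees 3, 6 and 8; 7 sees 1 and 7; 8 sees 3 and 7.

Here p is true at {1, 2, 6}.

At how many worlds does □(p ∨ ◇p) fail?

3

1: successors {4}; p ∨ ◇p there: 4:F. ✗
2: no successors, so □(p ∨ ◇p) holds vacuously. ✓
3: successors {1, 7, 8}; p ∨ ◇p there: 1:T, 7:T, 8:F. ✗
4: no successors, so □(p ∨ ◇p) holds vacuously. ✓
5: successors {2}; p ∨ ◇p there: 2:T. ✓
6: successors {3, 6, 8}; p ∨ ◇p there: 3:T, 6:T, 8:F. ✗
7: successors {1, 7}; p ∨ ◇p there: 1:T, 7:T. ✓
8: successors {3, 7}; p ∨ ◇p there: 3:T, 7:T. ✓
Satisfying worlds: {2, 4, 5, 7, 8}.
So □(p ∨ ◇p) fails at the other 3 worlds.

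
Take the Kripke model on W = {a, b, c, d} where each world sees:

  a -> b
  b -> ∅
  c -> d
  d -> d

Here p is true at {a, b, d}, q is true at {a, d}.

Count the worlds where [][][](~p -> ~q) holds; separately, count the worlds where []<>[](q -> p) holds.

For [][][](~p -> ~q):
a: successors {b}; [][](~p -> ~q) there: b:T. ✓
b: no successors, so [][][](~p -> ~q) holds vacuously. ✓
c: successors {d}; [][](~p -> ~q) there: d:T. ✓
d: successors {d}; [][](~p -> ~q) there: d:T. ✓
— 4 worlds.
For []<>[](q -> p):
a: successors {b}; <>[](q -> p) there: b:F. ✗
b: no successors, so []<>[](q -> p) holds vacuously. ✓
c: successors {d}; <>[](q -> p) there: d:T. ✓
d: successors {d}; <>[](q -> p) there: d:T. ✓
— 3 worlds.

4 and 3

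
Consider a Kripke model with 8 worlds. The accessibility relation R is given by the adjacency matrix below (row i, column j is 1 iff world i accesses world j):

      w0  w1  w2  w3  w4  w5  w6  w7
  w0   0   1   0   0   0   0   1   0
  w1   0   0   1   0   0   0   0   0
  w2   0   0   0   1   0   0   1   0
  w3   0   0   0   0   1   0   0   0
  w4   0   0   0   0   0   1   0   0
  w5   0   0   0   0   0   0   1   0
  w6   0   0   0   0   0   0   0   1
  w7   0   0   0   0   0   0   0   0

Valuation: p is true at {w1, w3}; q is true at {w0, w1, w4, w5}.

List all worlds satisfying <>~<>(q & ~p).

w0: successors {w1, w6}; ~<>(q & ~p) there: w1:T, w6:T. ✓
w1: successors {w2}; ~<>(q & ~p) there: w2:T. ✓
w2: successors {w3, w6}; ~<>(q & ~p) there: w3:F, w6:T. ✓
w3: successors {w4}; ~<>(q & ~p) there: w4:F. ✗
w4: successors {w5}; ~<>(q & ~p) there: w5:T. ✓
w5: successors {w6}; ~<>(q & ~p) there: w6:T. ✓
w6: successors {w7}; ~<>(q & ~p) there: w7:T. ✓
w7: no successors, so <>~<>(q & ~p) fails. ✗

{w0, w1, w2, w4, w5, w6}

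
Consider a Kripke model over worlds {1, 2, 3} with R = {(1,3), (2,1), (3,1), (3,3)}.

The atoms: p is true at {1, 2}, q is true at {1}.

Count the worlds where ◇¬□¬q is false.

1: successors {3}; ¬□¬q there: 3:T. ✓
2: successors {1}; ¬□¬q there: 1:F. ✗
3: successors {1, 3}; ¬□¬q there: 1:F, 3:T. ✓
Satisfying worlds: {1, 3}.
So ◇¬□¬q fails at the other 1 world.

1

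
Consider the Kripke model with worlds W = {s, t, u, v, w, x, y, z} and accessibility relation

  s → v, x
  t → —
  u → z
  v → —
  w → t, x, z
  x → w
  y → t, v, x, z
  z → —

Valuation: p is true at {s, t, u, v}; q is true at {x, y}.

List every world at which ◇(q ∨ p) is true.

s: successors {v, x}; q ∨ p there: v:T, x:T. ✓
t: no successors, so ◇(q ∨ p) fails. ✗
u: successors {z}; q ∨ p there: z:F. ✗
v: no successors, so ◇(q ∨ p) fails. ✗
w: successors {t, x, z}; q ∨ p there: t:T, x:T, z:F. ✓
x: successors {w}; q ∨ p there: w:F. ✗
y: successors {t, v, x, z}; q ∨ p there: t:T, v:T, x:T, z:F. ✓
z: no successors, so ◇(q ∨ p) fails. ✗

{s, w, y}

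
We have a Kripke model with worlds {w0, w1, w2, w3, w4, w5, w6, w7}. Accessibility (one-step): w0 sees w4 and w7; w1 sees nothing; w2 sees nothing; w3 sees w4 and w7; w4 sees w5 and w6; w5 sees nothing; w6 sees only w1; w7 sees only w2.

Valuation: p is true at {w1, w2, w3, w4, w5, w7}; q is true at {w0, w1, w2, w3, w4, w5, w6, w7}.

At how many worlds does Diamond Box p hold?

5

w0: successors {w4, w7}; Box p there: w4:F, w7:T. ✓
w1: no successors, so Diamond Box p fails. ✗
w2: no successors, so Diamond Box p fails. ✗
w3: successors {w4, w7}; Box p there: w4:F, w7:T. ✓
w4: successors {w5, w6}; Box p there: w5:T, w6:T. ✓
w5: no successors, so Diamond Box p fails. ✗
w6: successors {w1}; Box p there: w1:T. ✓
w7: successors {w2}; Box p there: w2:T. ✓
Satisfying worlds: {w0, w3, w4, w6, w7}.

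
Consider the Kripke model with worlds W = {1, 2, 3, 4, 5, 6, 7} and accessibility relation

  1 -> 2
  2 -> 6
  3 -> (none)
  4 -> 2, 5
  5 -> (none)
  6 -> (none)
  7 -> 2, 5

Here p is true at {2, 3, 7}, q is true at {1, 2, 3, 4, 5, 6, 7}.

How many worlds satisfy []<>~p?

1: successors {2}; <>~p there: 2:T. ✓
2: successors {6}; <>~p there: 6:F. ✗
3: no successors, so []<>~p holds vacuously. ✓
4: successors {2, 5}; <>~p there: 2:T, 5:F. ✗
5: no successors, so []<>~p holds vacuously. ✓
6: no successors, so []<>~p holds vacuously. ✓
7: successors {2, 5}; <>~p there: 2:T, 5:F. ✗
Satisfying worlds: {1, 3, 5, 6}.

4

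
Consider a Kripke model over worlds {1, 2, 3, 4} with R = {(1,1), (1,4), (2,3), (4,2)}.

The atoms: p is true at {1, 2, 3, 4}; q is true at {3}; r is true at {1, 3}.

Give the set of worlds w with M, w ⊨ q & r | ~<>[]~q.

1: q & r is F, ~<>[]~q is F. ✗
2: q & r is F, ~<>[]~q is F. ✗
3: q & r is T, ~<>[]~q is T. ✓
4: q & r is F, ~<>[]~q is T. ✓

{3, 4}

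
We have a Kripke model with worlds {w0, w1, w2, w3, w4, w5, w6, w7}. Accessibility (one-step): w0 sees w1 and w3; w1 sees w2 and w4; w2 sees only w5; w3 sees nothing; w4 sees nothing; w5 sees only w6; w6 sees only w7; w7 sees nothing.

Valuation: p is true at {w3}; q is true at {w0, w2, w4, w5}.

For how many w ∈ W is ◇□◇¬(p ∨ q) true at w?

w0: successors {w1, w3}; □◇¬(p ∨ q) there: w1:F, w3:T. ✓
w1: successors {w2, w4}; □◇¬(p ∨ q) there: w2:T, w4:T. ✓
w2: successors {w5}; □◇¬(p ∨ q) there: w5:T. ✓
w3: no successors, so ◇□◇¬(p ∨ q) fails. ✗
w4: no successors, so ◇□◇¬(p ∨ q) fails. ✗
w5: successors {w6}; □◇¬(p ∨ q) there: w6:F. ✗
w6: successors {w7}; □◇¬(p ∨ q) there: w7:T. ✓
w7: no successors, so ◇□◇¬(p ∨ q) fails. ✗
Satisfying worlds: {w0, w1, w2, w6}.

4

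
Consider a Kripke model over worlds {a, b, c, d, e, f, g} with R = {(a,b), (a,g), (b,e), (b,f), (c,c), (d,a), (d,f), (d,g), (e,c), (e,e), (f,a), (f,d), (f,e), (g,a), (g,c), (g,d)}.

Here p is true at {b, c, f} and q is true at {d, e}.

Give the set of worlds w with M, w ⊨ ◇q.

{b, e, f, g}

a: successors {b, g}; q there: b:F, g:F. ✗
b: successors {e, f}; q there: e:T, f:F. ✓
c: successors {c}; q there: c:F. ✗
d: successors {a, f, g}; q there: a:F, f:F, g:F. ✗
e: successors {c, e}; q there: c:F, e:T. ✓
f: successors {a, d, e}; q there: a:F, d:T, e:T. ✓
g: successors {a, c, d}; q there: a:F, c:F, d:T. ✓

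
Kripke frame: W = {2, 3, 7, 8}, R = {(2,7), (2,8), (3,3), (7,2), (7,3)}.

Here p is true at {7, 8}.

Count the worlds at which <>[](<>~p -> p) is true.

2: successors {7, 8}; [](<>~p -> p) there: 7:F, 8:T. ✓
3: successors {3}; [](<>~p -> p) there: 3:F. ✗
7: successors {2, 3}; [](<>~p -> p) there: 2:T, 3:F. ✓
8: no successors, so <>[](<>~p -> p) fails. ✗
Satisfying worlds: {2, 7}.

2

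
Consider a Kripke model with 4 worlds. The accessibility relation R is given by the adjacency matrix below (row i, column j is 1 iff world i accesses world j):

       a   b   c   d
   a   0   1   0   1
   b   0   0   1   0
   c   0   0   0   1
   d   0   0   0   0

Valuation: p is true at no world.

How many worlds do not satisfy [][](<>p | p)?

a: successors {b, d}; [](<>p | p) there: b:F, d:T. ✗
b: successors {c}; [](<>p | p) there: c:F. ✗
c: successors {d}; [](<>p | p) there: d:T. ✓
d: no successors, so [][](<>p | p) holds vacuously. ✓
Satisfying worlds: {c, d}.
So [][](<>p | p) fails at the other 2 worlds.

2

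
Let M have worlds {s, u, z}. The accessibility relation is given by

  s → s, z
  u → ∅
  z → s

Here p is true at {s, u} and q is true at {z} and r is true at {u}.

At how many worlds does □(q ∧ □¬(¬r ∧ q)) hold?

1

s: successors {s, z}; q ∧ □¬(¬r ∧ q) there: s:F, z:T. ✗
u: no successors, so □(q ∧ □¬(¬r ∧ q)) holds vacuously. ✓
z: successors {s}; q ∧ □¬(¬r ∧ q) there: s:F. ✗
Satisfying worlds: {u}.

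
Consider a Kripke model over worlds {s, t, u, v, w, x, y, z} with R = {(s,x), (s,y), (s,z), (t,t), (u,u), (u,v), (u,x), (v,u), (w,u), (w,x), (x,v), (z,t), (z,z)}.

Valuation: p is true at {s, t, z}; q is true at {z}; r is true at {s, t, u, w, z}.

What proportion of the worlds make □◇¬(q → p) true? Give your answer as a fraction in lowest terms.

1/8

s: successors {x, y, z}; ◇¬(q → p) there: x:F, y:F, z:F. ✗
t: successors {t}; ◇¬(q → p) there: t:F. ✗
u: successors {u, v, x}; ◇¬(q → p) there: u:F, v:F, x:F. ✗
v: successors {u}; ◇¬(q → p) there: u:F. ✗
w: successors {u, x}; ◇¬(q → p) there: u:F, x:F. ✗
x: successors {v}; ◇¬(q → p) there: v:F. ✗
y: no successors, so □◇¬(q → p) holds vacuously. ✓
z: successors {t, z}; ◇¬(q → p) there: t:F, z:F. ✗
That's 1 of 8 worlds, so 1/8.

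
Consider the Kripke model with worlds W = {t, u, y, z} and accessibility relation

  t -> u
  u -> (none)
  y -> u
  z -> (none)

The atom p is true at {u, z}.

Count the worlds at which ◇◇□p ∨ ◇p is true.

2

t: ◇◇□p is F, ◇p is T. ✓
u: ◇◇□p is F, ◇p is F. ✗
y: ◇◇□p is F, ◇p is T. ✓
z: ◇◇□p is F, ◇p is F. ✗
Satisfying worlds: {t, y}.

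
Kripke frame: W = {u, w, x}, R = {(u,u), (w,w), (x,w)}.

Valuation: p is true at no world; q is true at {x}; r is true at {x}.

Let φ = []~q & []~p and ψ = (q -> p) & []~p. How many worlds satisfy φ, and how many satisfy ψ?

3 and 2

For []~q & []~p:
u: []~q is T, []~p is T. ✓
w: []~q is T, []~p is T. ✓
x: []~q is T, []~p is T. ✓
— 3 worlds.
For (q -> p) & []~p:
u: q -> p is T, []~p is T. ✓
w: q -> p is T, []~p is T. ✓
x: q -> p is F, []~p is T. ✗
— 2 worlds.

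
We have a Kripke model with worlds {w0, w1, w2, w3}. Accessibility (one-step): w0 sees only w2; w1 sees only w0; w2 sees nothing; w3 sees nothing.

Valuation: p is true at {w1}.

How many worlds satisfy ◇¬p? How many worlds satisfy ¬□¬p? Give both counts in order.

2 and 0

For ◇¬p:
w0: successors {w2}; ¬p there: w2:T. ✓
w1: successors {w0}; ¬p there: w0:T. ✓
w2: no successors, so ◇¬p fails. ✗
w3: no successors, so ◇¬p fails. ✗
— 2 worlds.
For ¬□¬p:
w0: □¬p is T. ✗
w1: □¬p is T. ✗
w2: □¬p is T. ✗
w3: □¬p is T. ✗
— 0 worlds.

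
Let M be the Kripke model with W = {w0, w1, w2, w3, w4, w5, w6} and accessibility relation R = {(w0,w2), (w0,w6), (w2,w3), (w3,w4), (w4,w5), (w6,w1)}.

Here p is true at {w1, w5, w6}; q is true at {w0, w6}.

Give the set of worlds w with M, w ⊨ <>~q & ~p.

w0: <>~q is T, ~p is T. ✓
w1: <>~q is F, ~p is F. ✗
w2: <>~q is T, ~p is T. ✓
w3: <>~q is T, ~p is T. ✓
w4: <>~q is T, ~p is T. ✓
w5: <>~q is F, ~p is F. ✗
w6: <>~q is T, ~p is F. ✗

{w0, w2, w3, w4}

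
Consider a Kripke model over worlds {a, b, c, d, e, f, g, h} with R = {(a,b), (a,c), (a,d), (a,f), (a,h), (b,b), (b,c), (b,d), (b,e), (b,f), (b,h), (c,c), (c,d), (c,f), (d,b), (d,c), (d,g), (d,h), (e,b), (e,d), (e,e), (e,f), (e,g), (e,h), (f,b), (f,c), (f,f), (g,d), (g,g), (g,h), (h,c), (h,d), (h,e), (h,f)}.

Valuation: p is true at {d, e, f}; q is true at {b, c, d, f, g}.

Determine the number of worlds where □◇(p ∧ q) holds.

2

a: successors {b, c, d, f, h}; ◇(p ∧ q) there: b:T, c:T, d:F, f:T, h:T. ✗
b: successors {b, c, d, e, f, h}; ◇(p ∧ q) there: b:T, c:T, d:F, e:T, f:T, h:T. ✗
c: successors {c, d, f}; ◇(p ∧ q) there: c:T, d:F, f:T. ✗
d: successors {b, c, g, h}; ◇(p ∧ q) there: b:T, c:T, g:T, h:T. ✓
e: successors {b, d, e, f, g, h}; ◇(p ∧ q) there: b:T, d:F, e:T, f:T, g:T, h:T. ✗
f: successors {b, c, f}; ◇(p ∧ q) there: b:T, c:T, f:T. ✓
g: successors {d, g, h}; ◇(p ∧ q) there: d:F, g:T, h:T. ✗
h: successors {c, d, e, f}; ◇(p ∧ q) there: c:T, d:F, e:T, f:T. ✗
Satisfying worlds: {d, f}.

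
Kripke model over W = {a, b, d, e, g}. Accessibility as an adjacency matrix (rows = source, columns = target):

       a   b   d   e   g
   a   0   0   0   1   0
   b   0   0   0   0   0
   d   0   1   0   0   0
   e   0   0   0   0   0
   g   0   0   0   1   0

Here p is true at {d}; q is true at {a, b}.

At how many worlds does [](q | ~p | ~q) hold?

a: successors {e}; q | ~p | ~q there: e:T. ✓
b: no successors, so [](q | ~p | ~q) holds vacuously. ✓
d: successors {b}; q | ~p | ~q there: b:T. ✓
e: no successors, so [](q | ~p | ~q) holds vacuously. ✓
g: successors {e}; q | ~p | ~q there: e:T. ✓
Satisfying worlds: {a, b, d, e, g}.

5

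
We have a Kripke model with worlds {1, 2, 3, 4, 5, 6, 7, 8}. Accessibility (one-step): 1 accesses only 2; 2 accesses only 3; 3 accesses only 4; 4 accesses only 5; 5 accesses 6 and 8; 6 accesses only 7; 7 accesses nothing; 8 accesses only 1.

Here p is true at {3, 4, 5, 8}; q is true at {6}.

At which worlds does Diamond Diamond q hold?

1: successors {2}; Diamond q there: 2:F. ✗
2: successors {3}; Diamond q there: 3:F. ✗
3: successors {4}; Diamond q there: 4:F. ✗
4: successors {5}; Diamond q there: 5:T. ✓
5: successors {6, 8}; Diamond q there: 6:F, 8:F. ✗
6: successors {7}; Diamond q there: 7:F. ✗
7: no successors, so Diamond Diamond q fails. ✗
8: successors {1}; Diamond q there: 1:F. ✗

{4}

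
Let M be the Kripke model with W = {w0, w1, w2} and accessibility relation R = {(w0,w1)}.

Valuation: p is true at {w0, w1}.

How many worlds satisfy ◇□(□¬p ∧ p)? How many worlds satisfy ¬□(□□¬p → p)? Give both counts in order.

1 and 0

For ◇□(□¬p ∧ p):
w0: successors {w1}; □(□¬p ∧ p) there: w1:T. ✓
w1: no successors, so ◇□(□¬p ∧ p) fails. ✗
w2: no successors, so ◇□(□¬p ∧ p) fails. ✗
— 1 world.
For ¬□(□□¬p → p):
w0: □(□□¬p → p) is T. ✗
w1: □(□□¬p → p) is T. ✗
w2: □(□□¬p → p) is T. ✗
— 0 worlds.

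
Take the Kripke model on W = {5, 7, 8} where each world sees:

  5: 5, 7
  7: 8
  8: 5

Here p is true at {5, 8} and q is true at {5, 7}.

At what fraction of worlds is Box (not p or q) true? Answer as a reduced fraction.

5: successors {5, 7}; not p or q there: 5:T, 7:T. ✓
7: successors {8}; not p or q there: 8:F. ✗
8: successors {5}; not p or q there: 5:T. ✓
That's 2 of 3 worlds, so 2/3.

2/3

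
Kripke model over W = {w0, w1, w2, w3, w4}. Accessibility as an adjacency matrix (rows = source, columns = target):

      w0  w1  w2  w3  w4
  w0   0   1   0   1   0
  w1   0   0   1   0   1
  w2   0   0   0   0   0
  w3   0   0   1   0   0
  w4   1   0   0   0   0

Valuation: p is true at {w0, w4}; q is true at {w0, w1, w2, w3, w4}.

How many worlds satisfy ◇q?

w0: successors {w1, w3}; q there: w1:T, w3:T. ✓
w1: successors {w2, w4}; q there: w2:T, w4:T. ✓
w2: no successors, so ◇q fails. ✗
w3: successors {w2}; q there: w2:T. ✓
w4: successors {w0}; q there: w0:T. ✓
Satisfying worlds: {w0, w1, w3, w4}.

4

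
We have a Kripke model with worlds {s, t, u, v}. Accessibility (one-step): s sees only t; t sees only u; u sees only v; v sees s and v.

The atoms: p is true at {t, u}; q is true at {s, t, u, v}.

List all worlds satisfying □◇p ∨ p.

s: □◇p is T, p is F. ✓
t: □◇p is F, p is T. ✓
u: □◇p is F, p is T. ✓
v: □◇p is F, p is F. ✗

{s, t, u}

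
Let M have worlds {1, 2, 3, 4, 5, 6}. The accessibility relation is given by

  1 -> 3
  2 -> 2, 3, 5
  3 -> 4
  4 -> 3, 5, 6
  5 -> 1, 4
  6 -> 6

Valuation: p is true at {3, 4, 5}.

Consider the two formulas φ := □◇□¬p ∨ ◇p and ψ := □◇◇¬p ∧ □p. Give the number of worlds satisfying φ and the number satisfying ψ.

6 and 2

For □◇□¬p ∨ ◇p:
1: □◇□¬p is F, ◇p is T. ✓
2: □◇□¬p is F, ◇p is T. ✓
3: □◇□¬p is T, ◇p is T. ✓
4: □◇□¬p is F, ◇p is T. ✓
5: □◇□¬p is F, ◇p is T. ✓
6: □◇□¬p is T, ◇p is F. ✓
— 6 worlds.
For □◇◇¬p ∧ □p:
1: □◇◇¬p is T, □p is T. ✓
2: □◇◇¬p is T, □p is F. ✗
3: □◇◇¬p is T, □p is T. ✓
4: □◇◇¬p is T, □p is F. ✗
5: □◇◇¬p is F, □p is F. ✗
6: □◇◇¬p is T, □p is F. ✗
— 2 worlds.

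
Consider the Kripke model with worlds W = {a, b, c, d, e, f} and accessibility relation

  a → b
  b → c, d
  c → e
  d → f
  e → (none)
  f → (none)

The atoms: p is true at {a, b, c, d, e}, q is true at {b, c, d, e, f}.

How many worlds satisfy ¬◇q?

2

a: ◇q is T. ✗
b: ◇q is T. ✗
c: ◇q is T. ✗
d: ◇q is T. ✗
e: ◇q is F. ✓
f: ◇q is F. ✓
Satisfying worlds: {e, f}.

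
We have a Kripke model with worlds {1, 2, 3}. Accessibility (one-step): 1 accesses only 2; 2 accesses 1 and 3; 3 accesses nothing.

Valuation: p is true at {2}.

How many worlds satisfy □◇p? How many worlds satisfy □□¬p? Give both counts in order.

For □◇p:
1: successors {2}; ◇p there: 2:F. ✗
2: successors {1, 3}; ◇p there: 1:T, 3:F. ✗
3: no successors, so □◇p holds vacuously. ✓
— 1 world.
For □□¬p:
1: successors {2}; □¬p there: 2:T. ✓
2: successors {1, 3}; □¬p there: 1:F, 3:T. ✗
3: no successors, so □□¬p holds vacuously. ✓
— 2 worlds.

1 and 2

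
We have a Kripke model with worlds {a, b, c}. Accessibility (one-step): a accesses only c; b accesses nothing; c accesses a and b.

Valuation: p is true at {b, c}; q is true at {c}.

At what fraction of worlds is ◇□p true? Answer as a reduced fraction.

a: successors {c}; □p there: c:F. ✗
b: no successors, so ◇□p fails. ✗
c: successors {a, b}; □p there: a:T, b:T. ✓
That's 1 of 3 worlds, so 1/3.

1/3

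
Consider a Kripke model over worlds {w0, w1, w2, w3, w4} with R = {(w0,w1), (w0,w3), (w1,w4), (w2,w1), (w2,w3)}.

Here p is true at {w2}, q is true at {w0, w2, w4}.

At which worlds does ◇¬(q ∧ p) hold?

{w0, w1, w2}

w0: successors {w1, w3}; ¬(q ∧ p) there: w1:T, w3:T. ✓
w1: successors {w4}; ¬(q ∧ p) there: w4:T. ✓
w2: successors {w1, w3}; ¬(q ∧ p) there: w1:T, w3:T. ✓
w3: no successors, so ◇¬(q ∧ p) fails. ✗
w4: no successors, so ◇¬(q ∧ p) fails. ✗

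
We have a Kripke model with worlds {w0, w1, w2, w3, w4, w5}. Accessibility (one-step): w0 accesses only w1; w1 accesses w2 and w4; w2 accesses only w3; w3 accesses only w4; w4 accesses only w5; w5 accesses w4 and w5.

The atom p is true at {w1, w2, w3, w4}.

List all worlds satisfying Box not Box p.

w0: successors {w1}; not Box p there: w1:F. ✗
w1: successors {w2, w4}; not Box p there: w2:F, w4:T. ✗
w2: successors {w3}; not Box p there: w3:F. ✗
w3: successors {w4}; not Box p there: w4:T. ✓
w4: successors {w5}; not Box p there: w5:T. ✓
w5: successors {w4, w5}; not Box p there: w4:T, w5:T. ✓

{w3, w4, w5}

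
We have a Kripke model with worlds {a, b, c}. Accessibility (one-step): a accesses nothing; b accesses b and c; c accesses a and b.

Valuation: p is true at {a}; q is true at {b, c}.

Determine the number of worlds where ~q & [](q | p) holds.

a: ~q is T, [](q | p) is T. ✓
b: ~q is F, [](q | p) is T. ✗
c: ~q is F, [](q | p) is T. ✗
Satisfying worlds: {a}.

1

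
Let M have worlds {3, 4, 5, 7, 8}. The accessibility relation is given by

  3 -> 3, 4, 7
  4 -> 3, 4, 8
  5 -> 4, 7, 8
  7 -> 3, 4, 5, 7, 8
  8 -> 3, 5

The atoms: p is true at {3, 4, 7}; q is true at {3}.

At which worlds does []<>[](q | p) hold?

{3, 4, 5}

3: successors {3, 4, 7}; <>[](q | p) there: 3:T, 4:T, 7:T. ✓
4: successors {3, 4, 8}; <>[](q | p) there: 3:T, 4:T, 8:T. ✓
5: successors {4, 7, 8}; <>[](q | p) there: 4:T, 7:T, 8:T. ✓
7: successors {3, 4, 5, 7, 8}; <>[](q | p) there: 3:T, 4:T, 5:F, 7:T, 8:T. ✗
8: successors {3, 5}; <>[](q | p) there: 3:T, 5:F. ✗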